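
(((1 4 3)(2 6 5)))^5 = (1 3 4)(2 5 6)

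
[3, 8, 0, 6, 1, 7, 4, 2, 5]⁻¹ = [2, 4, 7, 0, 6, 8, 3, 5, 1]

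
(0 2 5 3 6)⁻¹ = (0 6 3 5 2)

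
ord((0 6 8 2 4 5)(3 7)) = 6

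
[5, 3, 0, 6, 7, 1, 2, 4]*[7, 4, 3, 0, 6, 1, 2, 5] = [1, 0, 7, 2, 5, 4, 3, 6]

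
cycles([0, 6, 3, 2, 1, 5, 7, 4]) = (1 6 7 4)(2 3)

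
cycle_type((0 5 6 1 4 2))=6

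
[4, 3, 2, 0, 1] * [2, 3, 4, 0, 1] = [1, 0, 4, 2, 3]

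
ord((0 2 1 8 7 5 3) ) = 7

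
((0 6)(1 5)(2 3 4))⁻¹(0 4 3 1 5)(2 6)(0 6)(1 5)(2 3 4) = (0 3)(1 6 2 4 5)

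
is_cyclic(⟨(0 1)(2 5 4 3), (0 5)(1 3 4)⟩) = no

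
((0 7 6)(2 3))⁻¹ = (0 6 7)(2 3)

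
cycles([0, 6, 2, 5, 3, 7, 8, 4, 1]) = (1 6 8)(3 5 7 4)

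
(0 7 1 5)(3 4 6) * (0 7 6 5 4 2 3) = (0 6)(1 4 5 7)(2 3)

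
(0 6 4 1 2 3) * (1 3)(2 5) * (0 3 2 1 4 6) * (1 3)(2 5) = (1 2 4 5 3)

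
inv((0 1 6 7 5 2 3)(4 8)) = (0 3 2 5 7 6 1)(4 8)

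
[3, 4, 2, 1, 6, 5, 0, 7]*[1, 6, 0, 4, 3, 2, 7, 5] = [4, 3, 0, 6, 7, 2, 1, 5]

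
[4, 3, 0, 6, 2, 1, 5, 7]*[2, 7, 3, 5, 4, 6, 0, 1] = [4, 5, 2, 0, 3, 7, 6, 1] 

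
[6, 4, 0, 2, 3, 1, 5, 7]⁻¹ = [2, 5, 3, 4, 1, 6, 0, 7]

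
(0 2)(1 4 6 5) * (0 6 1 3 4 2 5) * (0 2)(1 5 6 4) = (0 6 2 4 5 3 1)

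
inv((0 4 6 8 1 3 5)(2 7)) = (0 5 3 1 8 6 4)(2 7)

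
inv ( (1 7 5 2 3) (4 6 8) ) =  (1 3 2 5 7) (4 8 6) 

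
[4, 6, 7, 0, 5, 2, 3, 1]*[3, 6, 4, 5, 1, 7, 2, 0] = [1, 2, 0, 3, 7, 4, 5, 6]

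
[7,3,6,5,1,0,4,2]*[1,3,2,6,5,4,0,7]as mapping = [0→7,1→6,2→0,3→4,4→3,5→1,6→5,7→2]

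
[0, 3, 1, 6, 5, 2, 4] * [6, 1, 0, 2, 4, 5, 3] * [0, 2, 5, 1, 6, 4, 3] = [3, 5, 2, 1, 4, 0, 6] 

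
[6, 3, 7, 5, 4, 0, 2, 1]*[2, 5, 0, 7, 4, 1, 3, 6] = [3, 7, 6, 1, 4, 2, 0, 5]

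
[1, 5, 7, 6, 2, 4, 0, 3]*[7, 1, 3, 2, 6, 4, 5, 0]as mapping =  [0→1, 1→4, 2→0, 3→5, 4→3, 5→6, 6→7, 7→2]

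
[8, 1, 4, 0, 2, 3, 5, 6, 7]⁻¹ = [3, 1, 4, 5, 2, 6, 7, 8, 0]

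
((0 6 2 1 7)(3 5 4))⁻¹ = (0 7 1 2 6)(3 4 5)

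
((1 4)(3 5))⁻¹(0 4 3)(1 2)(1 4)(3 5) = (0 1 5)(2 4)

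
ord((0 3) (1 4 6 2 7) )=10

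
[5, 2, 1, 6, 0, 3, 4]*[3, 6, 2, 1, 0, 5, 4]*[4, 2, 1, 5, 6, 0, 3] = [0, 1, 3, 6, 5, 2, 4]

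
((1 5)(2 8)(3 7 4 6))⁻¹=(1 5)(2 8)(3 6 4 7)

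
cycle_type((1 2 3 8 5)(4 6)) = 2.5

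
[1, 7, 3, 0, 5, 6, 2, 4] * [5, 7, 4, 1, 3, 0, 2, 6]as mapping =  [0→7, 1→6, 2→1, 3→5, 4→0, 5→2, 6→4, 7→3]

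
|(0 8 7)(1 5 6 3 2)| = 15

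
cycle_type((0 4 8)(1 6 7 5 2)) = 3.5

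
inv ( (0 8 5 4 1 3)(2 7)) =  (0 3 1 4 5 8)(2 7)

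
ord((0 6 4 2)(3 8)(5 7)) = 4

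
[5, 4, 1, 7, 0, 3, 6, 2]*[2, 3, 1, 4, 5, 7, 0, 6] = [7, 5, 3, 6, 2, 4, 0, 1]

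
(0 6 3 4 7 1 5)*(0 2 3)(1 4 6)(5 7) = (0 1 7 4 5 2 3 6)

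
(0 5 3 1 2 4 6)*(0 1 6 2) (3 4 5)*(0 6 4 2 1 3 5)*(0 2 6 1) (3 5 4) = (0 4) (5 6) 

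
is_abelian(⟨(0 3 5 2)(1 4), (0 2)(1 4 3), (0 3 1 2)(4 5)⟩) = no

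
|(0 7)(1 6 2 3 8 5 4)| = 14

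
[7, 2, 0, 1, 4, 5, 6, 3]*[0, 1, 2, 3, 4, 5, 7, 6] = [6, 2, 0, 1, 4, 5, 7, 3]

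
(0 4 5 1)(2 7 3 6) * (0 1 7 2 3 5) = (0 4)(3 6)(5 7)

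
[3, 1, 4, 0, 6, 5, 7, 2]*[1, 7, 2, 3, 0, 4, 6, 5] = [3, 7, 0, 1, 6, 4, 5, 2]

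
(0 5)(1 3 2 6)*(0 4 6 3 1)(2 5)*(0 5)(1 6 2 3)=(0 3)(1 6 5 4 2)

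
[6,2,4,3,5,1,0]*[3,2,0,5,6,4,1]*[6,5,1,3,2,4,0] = [5,6,0,4,2,1,3]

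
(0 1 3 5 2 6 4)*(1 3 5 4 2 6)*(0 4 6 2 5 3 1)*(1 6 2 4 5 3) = (0 6 3 2)(4 5)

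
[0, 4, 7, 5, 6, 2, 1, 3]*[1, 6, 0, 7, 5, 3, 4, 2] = [1, 5, 2, 3, 4, 0, 6, 7]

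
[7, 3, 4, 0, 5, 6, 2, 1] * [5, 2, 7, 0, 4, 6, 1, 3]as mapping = [0→3, 1→0, 2→4, 3→5, 4→6, 5→1, 6→7, 7→2]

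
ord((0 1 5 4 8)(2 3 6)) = 15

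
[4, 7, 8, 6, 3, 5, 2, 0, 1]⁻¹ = [7, 8, 6, 4, 0, 5, 3, 1, 2]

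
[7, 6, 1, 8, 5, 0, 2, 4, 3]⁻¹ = [5, 2, 6, 8, 7, 4, 1, 0, 3]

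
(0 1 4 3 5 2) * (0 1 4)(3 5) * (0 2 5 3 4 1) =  (0 1 2)(3 4)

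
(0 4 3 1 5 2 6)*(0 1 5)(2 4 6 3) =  (0 6 1)(2 3 5 4)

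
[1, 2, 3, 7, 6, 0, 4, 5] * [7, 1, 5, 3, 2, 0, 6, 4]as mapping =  [0→1, 1→5, 2→3, 3→4, 4→6, 5→7, 6→2, 7→0]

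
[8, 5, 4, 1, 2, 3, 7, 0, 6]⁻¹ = [7, 3, 4, 5, 2, 1, 8, 6, 0]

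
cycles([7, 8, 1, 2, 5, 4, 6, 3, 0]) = (0 7 3 2 1 8) (4 5) 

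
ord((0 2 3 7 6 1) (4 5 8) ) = 6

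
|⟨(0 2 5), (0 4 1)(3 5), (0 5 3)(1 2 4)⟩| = 720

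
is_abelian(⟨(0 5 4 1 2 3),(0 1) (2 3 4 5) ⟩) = no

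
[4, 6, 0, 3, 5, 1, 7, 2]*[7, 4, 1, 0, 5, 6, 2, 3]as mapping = [0→5, 1→2, 2→7, 3→0, 4→6, 5→4, 6→3, 7→1]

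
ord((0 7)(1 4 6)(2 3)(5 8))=6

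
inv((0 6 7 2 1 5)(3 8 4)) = (0 5 1 2 7 6)(3 4 8)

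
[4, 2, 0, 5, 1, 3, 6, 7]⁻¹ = [2, 4, 1, 5, 0, 3, 6, 7]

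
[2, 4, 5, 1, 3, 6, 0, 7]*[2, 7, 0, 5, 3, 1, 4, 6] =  [0, 3, 1, 7, 5, 4, 2, 6]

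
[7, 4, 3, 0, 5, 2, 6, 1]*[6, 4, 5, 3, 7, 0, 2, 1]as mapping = [0→1, 1→7, 2→3, 3→6, 4→0, 5→5, 6→2, 7→4]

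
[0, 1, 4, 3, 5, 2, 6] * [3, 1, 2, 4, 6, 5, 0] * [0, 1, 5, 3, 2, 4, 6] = [3, 1, 6, 2, 4, 5, 0]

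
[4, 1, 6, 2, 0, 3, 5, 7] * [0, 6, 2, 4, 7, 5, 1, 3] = [7, 6, 1, 2, 0, 4, 5, 3]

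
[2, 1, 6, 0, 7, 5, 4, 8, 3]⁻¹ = [3, 1, 0, 8, 6, 5, 2, 4, 7]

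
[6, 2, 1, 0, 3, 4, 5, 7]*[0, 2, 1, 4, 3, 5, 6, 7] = [6, 1, 2, 0, 4, 3, 5, 7] 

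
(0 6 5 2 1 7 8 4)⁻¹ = (0 4 8 7 1 2 5 6)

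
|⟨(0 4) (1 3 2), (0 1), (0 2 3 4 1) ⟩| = 120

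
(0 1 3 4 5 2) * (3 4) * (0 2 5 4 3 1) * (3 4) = (1 4 3)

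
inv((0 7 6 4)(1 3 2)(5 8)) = (0 4 6 7)(1 2 3)(5 8)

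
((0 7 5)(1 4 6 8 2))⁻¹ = (0 5 7)(1 2 8 6 4)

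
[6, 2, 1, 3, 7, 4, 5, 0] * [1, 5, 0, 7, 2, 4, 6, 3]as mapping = [0→6, 1→0, 2→5, 3→7, 4→3, 5→2, 6→4, 7→1]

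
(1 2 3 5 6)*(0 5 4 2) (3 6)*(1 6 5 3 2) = (0 3 4 1) (2 5) 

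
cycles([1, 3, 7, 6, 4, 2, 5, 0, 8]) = (0 1 3 6 5 2 7)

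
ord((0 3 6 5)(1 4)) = 4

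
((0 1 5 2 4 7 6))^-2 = (0 7 2 1 6 4 5)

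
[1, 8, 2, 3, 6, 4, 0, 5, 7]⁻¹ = [6, 0, 2, 3, 5, 7, 4, 8, 1]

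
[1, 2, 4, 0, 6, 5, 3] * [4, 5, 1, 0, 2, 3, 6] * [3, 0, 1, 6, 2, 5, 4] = [5, 0, 1, 2, 4, 6, 3]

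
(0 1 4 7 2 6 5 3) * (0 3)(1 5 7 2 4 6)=(0 5)(1 6 7 4 2)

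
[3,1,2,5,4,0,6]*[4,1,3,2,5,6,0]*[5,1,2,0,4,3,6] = [2,1,0,6,3,4,5]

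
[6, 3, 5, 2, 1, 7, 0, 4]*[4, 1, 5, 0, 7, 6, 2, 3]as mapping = [0→2, 1→0, 2→6, 3→5, 4→1, 5→3, 6→4, 7→7]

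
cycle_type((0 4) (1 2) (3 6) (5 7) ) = 2^4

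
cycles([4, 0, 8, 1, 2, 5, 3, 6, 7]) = (0 4 2 8 7 6 3 1)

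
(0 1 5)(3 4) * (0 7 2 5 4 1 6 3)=(0 6 3 1 4)(2 5 7)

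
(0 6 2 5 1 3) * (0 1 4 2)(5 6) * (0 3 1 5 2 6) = (0 2)(3 5 4 6)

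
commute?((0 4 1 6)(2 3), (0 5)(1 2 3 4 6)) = no:(0 4 1 6)(2 3) * (0 5)(1 2 3 4 6) = (0 6 5)(2 4), (0 5)(1 2 3 4 6) * (0 4 1 6)(2 3) = (0 5 4)(1 3)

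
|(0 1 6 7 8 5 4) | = 7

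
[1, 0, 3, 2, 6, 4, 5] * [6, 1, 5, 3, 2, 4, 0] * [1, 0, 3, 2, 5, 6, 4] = [0, 4, 2, 6, 1, 3, 5]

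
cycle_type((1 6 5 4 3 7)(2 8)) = 2.6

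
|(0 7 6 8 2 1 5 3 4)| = 9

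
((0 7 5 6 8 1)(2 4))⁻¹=(0 1 8 6 5 7)(2 4)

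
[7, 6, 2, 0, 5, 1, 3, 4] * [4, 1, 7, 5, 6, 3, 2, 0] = [0, 2, 7, 4, 3, 1, 5, 6]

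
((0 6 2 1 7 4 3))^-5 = (0 2 7 3 6 1 4)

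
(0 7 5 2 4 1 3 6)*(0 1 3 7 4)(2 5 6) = (0 4 3 2)(1 7 6)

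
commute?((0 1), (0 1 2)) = no:(0 1)*(0 1 2) = (0 2), (0 1 2)*(0 1) = (1 2)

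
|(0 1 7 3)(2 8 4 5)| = 4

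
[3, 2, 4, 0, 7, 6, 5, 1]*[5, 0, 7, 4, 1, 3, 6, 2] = [4, 7, 1, 5, 2, 6, 3, 0]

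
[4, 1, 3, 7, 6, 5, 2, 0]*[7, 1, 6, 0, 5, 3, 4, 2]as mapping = [0→5, 1→1, 2→0, 3→2, 4→4, 5→3, 6→6, 7→7]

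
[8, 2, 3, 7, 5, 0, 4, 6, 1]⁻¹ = [5, 8, 1, 2, 6, 4, 7, 3, 0]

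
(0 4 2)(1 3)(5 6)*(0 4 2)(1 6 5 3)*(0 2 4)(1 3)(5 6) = (0 4 2)(1 3 5 6)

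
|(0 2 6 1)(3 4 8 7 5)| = 20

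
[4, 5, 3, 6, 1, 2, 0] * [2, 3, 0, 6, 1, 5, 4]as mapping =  [0→1, 1→5, 2→6, 3→4, 4→3, 5→0, 6→2]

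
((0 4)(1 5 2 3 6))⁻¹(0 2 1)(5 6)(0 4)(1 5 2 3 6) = (1 2)(3 5 4)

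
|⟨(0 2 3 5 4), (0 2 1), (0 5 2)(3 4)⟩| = 720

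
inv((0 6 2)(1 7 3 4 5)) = (0 2 6)(1 5 4 3 7)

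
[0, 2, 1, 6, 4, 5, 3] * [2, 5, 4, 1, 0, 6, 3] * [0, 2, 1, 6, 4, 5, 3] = [1, 4, 5, 6, 0, 3, 2]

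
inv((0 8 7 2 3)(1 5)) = (0 3 2 7 8)(1 5)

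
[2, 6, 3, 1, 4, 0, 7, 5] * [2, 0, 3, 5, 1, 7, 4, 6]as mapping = [0→3, 1→4, 2→5, 3→0, 4→1, 5→2, 6→6, 7→7]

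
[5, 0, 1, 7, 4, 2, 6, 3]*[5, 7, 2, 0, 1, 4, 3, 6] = [4, 5, 7, 6, 1, 2, 3, 0]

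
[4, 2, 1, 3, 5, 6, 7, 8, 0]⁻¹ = [8, 2, 1, 3, 0, 4, 5, 6, 7]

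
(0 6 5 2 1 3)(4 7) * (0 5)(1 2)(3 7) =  (0 6)(1 7 4 3 5)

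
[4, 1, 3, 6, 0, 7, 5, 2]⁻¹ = [4, 1, 7, 2, 0, 6, 3, 5]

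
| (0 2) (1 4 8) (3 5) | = 6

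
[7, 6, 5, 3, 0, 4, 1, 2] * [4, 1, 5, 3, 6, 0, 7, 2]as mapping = [0→2, 1→7, 2→0, 3→3, 4→4, 5→6, 6→1, 7→5]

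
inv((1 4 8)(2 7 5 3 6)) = (1 8 4)(2 6 3 5 7)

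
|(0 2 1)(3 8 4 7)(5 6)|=12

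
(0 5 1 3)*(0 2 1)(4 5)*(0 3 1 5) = (0 4)(2 5 3)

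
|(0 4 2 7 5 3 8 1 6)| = 9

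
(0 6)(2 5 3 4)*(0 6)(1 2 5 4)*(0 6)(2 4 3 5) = (0 6)(1 4 2 3)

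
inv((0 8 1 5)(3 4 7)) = (0 5 1 8)(3 7 4)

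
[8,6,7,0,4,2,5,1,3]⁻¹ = [3,7,5,8,4,6,1,2,0]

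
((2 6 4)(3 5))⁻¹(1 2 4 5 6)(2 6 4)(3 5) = (1 6 2 3 4)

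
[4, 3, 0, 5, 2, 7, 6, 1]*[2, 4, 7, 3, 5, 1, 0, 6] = [5, 3, 2, 1, 7, 6, 0, 4]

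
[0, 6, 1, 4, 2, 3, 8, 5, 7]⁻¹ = [0, 2, 4, 5, 3, 7, 1, 8, 6]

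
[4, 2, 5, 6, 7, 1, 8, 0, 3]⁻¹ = [7, 5, 1, 8, 0, 2, 3, 4, 6]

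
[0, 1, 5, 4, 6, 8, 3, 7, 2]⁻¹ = [0, 1, 8, 6, 3, 2, 4, 7, 5]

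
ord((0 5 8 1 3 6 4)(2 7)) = 14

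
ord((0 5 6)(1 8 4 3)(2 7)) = 12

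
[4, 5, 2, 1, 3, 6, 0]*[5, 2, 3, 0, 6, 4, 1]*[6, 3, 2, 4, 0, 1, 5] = [5, 0, 4, 2, 6, 3, 1]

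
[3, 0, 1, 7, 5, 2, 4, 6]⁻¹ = [1, 2, 5, 0, 6, 4, 7, 3]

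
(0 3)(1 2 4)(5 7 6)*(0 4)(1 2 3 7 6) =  (0 7 1 3 4 2)(5 6)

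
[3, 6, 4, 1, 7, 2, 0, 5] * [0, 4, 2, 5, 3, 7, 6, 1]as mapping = [0→5, 1→6, 2→3, 3→4, 4→1, 5→2, 6→0, 7→7]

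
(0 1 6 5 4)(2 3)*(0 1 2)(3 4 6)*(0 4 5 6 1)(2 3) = (0 3 4)(1 2 5)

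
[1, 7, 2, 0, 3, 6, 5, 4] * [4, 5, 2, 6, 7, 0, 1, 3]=[5, 3, 2, 4, 6, 1, 0, 7]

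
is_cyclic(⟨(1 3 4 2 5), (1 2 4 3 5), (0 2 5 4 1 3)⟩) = no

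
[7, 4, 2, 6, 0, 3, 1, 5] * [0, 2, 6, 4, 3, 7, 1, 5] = [5, 3, 6, 1, 0, 4, 2, 7]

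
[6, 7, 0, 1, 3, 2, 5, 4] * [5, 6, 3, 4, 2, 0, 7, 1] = [7, 1, 5, 6, 4, 3, 0, 2]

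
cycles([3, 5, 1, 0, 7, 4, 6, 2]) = (0 3)(1 5 4 7 2)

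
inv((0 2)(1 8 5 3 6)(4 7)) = (0 2)(1 6 3 5 8)(4 7)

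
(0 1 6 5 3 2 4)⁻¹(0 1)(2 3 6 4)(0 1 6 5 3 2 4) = (0 4 2 5)(1 6)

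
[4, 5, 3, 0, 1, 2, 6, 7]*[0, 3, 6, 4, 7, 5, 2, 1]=[7, 5, 4, 0, 3, 6, 2, 1]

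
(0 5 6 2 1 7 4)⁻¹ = (0 4 7 1 2 6 5)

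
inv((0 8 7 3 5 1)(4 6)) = (0 1 5 3 7 8)(4 6)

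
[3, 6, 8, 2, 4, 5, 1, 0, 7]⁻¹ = [7, 6, 3, 0, 4, 5, 1, 8, 2]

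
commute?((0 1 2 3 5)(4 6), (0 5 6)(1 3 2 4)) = no:(0 1 2 3 5)(4 6) * (0 5 6)(1 3 2 4) = (0 3 6 1 4), (0 5 6)(1 3 2 4) * (0 1 2 3 5)(4 6) = (1 5 4 2 6)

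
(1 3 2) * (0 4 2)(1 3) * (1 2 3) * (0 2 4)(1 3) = (1 4)(2 3)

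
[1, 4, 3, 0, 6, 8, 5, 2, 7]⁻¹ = [3, 0, 7, 2, 1, 6, 4, 8, 5]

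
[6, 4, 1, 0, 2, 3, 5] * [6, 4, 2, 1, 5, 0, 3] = [3, 5, 4, 6, 2, 1, 0]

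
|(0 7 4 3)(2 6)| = 4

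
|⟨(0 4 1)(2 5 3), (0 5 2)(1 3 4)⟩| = 60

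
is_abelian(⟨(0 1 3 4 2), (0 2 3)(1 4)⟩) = no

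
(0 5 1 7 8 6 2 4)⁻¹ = (0 4 2 6 8 7 1 5)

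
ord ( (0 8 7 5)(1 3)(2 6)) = 4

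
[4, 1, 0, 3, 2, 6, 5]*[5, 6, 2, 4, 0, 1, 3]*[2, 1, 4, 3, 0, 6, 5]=[2, 5, 6, 0, 4, 3, 1]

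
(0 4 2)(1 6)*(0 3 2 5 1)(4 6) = (0 6)(1 4 5)(2 3)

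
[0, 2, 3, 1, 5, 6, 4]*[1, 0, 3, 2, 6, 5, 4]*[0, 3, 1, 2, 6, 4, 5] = [3, 2, 1, 0, 4, 6, 5]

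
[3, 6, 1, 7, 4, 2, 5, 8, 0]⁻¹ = [8, 2, 5, 0, 4, 6, 1, 3, 7]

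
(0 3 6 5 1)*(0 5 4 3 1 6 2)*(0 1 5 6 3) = (0 5 3 2 1 6 4) 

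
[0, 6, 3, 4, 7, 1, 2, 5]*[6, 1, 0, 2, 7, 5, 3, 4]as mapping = [0→6, 1→3, 2→2, 3→7, 4→4, 5→1, 6→0, 7→5]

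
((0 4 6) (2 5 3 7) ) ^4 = (0 4 6) 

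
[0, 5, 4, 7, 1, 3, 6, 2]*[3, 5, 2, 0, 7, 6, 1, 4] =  [3, 6, 7, 4, 5, 0, 1, 2]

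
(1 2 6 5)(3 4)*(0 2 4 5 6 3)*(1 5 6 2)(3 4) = (0 1 3 6 2 4)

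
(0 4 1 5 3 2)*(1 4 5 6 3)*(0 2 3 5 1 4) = (0 1 6 5 4)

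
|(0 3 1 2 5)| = 5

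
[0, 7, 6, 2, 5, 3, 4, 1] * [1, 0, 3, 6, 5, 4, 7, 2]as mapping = [0→1, 1→2, 2→7, 3→3, 4→4, 5→6, 6→5, 7→0]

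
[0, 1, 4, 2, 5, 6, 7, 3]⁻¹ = [0, 1, 3, 7, 2, 4, 5, 6]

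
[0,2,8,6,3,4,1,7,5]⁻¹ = [0,6,1,4,5,8,3,7,2]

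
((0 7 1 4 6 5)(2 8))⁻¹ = (0 5 6 4 1 7)(2 8)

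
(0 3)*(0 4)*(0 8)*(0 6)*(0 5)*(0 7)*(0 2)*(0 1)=(0 3 4 8 6 5 7 2 1)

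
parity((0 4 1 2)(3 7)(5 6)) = odd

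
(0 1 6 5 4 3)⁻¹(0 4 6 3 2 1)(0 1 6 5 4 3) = (0 2 6 1 3 5)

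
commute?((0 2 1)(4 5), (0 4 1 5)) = no:(0 2 1)(4 5) * (0 4 1 5) = (0 2 5 1 4), (0 4 1 5) * (0 2 1)(4 5) = (0 5 2 1 4)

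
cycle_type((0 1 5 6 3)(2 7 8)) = 3.5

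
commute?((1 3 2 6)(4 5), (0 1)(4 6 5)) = no:(1 3 2 6)(4 5) * (0 1)(4 6 5) = (0 1 3 2 5 6), (0 1)(4 6 5) * (1 3 2 6)(4 5) = (0 3 2 6 4 1)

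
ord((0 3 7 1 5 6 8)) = 7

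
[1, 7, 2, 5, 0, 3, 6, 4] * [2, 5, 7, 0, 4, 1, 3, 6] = [5, 6, 7, 1, 2, 0, 3, 4]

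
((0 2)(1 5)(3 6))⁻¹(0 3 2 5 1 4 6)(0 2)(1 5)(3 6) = (0 1 5 4 3 2 6)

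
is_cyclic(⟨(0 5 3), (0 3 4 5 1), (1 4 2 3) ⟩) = no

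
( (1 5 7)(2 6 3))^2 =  (1 7 5)(2 3 6)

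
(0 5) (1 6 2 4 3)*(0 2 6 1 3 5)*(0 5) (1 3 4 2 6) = (0 5 6 1 3 4) 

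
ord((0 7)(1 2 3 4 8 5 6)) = 14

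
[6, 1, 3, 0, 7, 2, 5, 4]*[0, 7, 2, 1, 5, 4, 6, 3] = [6, 7, 1, 0, 3, 2, 4, 5] 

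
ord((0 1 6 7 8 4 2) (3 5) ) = 14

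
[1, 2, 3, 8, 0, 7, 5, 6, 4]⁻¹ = [4, 0, 1, 2, 8, 6, 7, 5, 3]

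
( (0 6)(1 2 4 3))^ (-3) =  (0 6)(1 2 4 3)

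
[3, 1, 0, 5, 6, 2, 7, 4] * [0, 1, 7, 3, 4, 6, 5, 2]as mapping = [0→3, 1→1, 2→0, 3→6, 4→5, 5→7, 6→2, 7→4]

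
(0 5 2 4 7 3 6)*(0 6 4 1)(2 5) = (0 2 1)(3 4 7)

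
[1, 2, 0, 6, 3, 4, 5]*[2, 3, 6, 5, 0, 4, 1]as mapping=[0→3, 1→6, 2→2, 3→1, 4→5, 5→0, 6→4]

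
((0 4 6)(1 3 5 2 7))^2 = (0 6 4)(1 5 7 3 2)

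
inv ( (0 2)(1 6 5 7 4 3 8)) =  (0 2)(1 8 3 4 7 5 6)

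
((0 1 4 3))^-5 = (0 3 4 1)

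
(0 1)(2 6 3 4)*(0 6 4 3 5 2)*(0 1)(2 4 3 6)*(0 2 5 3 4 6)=(0 2 4 1 5 6 3)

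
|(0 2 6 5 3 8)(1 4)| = 6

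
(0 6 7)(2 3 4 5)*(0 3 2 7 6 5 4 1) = (0 5 7 3 1)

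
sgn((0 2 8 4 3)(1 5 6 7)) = -1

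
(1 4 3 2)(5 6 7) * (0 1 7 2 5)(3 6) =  (0 1 4 6 2 7)(3 5)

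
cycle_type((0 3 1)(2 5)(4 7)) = 2^2.3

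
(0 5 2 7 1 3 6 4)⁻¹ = (0 4 6 3 1 7 2 5)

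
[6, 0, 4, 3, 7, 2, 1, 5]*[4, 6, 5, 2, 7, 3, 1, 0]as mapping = [0→1, 1→4, 2→7, 3→2, 4→0, 5→5, 6→6, 7→3]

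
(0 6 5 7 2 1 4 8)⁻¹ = (0 8 4 1 2 7 5 6)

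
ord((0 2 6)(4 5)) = 6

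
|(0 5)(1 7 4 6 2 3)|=6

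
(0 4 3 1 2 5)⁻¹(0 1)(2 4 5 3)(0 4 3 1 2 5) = (0 1 5 3)(2 4)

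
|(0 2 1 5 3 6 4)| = 7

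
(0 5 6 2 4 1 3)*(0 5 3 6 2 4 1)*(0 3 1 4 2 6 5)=(0 1 5 6 2 4 3)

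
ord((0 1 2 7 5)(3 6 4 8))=20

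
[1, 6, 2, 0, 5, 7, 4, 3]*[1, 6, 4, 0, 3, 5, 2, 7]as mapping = [0→6, 1→2, 2→4, 3→1, 4→5, 5→7, 6→3, 7→0]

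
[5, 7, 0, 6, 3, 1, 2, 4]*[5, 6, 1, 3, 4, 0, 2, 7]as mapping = [0→0, 1→7, 2→5, 3→2, 4→3, 5→6, 6→1, 7→4]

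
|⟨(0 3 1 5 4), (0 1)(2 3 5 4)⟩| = 360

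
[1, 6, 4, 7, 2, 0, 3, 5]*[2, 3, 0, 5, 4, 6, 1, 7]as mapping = [0→3, 1→1, 2→4, 3→7, 4→0, 5→2, 6→5, 7→6]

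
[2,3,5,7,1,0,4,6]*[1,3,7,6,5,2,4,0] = [7,6,2,0,3,1,5,4]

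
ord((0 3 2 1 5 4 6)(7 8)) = 14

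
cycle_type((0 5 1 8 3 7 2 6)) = 8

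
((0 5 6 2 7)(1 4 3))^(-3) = (0 6 7 5 2)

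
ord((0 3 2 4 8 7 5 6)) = 8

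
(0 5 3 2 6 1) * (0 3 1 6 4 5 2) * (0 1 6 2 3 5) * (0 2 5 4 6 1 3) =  (1 4 2 6 5)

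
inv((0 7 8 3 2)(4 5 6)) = (0 2 3 8 7)(4 6 5)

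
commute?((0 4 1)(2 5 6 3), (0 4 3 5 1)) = no:(0 4 1)(2 5 6 3)*(0 4 3 5 1) = (0 3 2 1 4)(5 6), (0 4 3 5 1)*(0 4 1)(2 5 6 3) = (0 1 4 2 5)(3 6)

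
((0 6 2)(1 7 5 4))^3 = (1 4 5 7)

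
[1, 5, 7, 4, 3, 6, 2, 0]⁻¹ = [7, 0, 6, 4, 3, 1, 5, 2]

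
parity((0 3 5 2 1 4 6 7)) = odd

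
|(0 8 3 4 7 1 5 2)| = 8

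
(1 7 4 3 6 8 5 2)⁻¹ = (1 2 5 8 6 3 4 7)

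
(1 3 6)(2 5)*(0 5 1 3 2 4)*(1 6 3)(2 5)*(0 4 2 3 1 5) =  (0 3 1)(2 6 5)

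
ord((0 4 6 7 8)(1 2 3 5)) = 20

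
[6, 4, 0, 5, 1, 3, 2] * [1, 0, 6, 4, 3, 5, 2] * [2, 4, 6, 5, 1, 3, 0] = [6, 5, 4, 3, 2, 1, 0]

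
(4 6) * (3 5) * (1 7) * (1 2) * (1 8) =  (1 7 2 8)(3 5)(4 6)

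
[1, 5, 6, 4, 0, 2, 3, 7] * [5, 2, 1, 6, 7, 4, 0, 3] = [2, 4, 0, 7, 5, 1, 6, 3]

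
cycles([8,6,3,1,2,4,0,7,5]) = (0 8 5 4 2 3 1 6)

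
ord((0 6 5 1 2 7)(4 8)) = 6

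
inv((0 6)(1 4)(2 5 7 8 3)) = (0 6)(1 4)(2 3 8 7 5)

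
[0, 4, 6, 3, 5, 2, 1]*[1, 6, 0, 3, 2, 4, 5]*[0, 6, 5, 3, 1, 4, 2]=[6, 5, 4, 3, 1, 0, 2]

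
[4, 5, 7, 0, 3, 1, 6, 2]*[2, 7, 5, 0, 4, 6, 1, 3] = [4, 6, 3, 2, 0, 7, 1, 5]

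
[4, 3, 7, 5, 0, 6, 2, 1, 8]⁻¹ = [4, 7, 6, 1, 0, 3, 5, 2, 8]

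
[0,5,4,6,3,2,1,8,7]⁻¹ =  [0,6,5,4,2,1,3,8,7]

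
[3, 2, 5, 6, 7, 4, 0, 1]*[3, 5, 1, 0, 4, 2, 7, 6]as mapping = [0→0, 1→1, 2→2, 3→7, 4→6, 5→4, 6→3, 7→5]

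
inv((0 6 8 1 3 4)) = (0 4 3 1 8 6)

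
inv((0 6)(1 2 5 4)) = (0 6)(1 4 5 2)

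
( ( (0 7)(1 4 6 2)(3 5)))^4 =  ()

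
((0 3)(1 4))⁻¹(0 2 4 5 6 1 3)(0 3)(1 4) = (0 3 2 1 5 6 4)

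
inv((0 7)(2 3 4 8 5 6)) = (0 7)(2 6 5 8 4 3)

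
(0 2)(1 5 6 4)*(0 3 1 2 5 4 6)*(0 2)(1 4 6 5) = (0 1 6 5 2 3 4)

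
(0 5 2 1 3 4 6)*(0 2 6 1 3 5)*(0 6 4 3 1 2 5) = (0 6 5 4 2 1)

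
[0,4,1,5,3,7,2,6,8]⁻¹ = [0,2,6,4,1,3,7,5,8]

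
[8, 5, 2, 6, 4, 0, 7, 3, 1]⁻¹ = [5, 8, 2, 7, 4, 1, 3, 6, 0]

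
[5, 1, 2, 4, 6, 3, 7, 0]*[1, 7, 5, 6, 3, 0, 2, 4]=[0, 7, 5, 3, 2, 6, 4, 1]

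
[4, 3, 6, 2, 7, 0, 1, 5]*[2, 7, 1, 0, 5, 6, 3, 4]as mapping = [0→5, 1→0, 2→3, 3→1, 4→4, 5→2, 6→7, 7→6]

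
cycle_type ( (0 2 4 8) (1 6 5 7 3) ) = 4.5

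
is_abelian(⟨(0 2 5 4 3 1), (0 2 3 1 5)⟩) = no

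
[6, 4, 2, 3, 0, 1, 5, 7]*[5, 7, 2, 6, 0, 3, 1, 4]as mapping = [0→1, 1→0, 2→2, 3→6, 4→5, 5→7, 6→3, 7→4]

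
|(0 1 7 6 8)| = 5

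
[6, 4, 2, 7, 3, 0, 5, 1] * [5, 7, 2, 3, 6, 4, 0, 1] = [0, 6, 2, 1, 3, 5, 4, 7]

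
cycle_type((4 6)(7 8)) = 2^2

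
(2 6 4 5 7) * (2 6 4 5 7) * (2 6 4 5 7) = (2 5 6 7 4)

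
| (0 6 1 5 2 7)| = 6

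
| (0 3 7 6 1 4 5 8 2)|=9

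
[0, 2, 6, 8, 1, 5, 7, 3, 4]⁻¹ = [0, 4, 1, 7, 8, 5, 2, 6, 3]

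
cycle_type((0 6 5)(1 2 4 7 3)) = 3.5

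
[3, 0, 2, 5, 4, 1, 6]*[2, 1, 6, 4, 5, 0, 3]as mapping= [0→4, 1→2, 2→6, 3→0, 4→5, 5→1, 6→3]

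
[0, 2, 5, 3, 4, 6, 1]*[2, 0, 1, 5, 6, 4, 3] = [2, 1, 4, 5, 6, 3, 0]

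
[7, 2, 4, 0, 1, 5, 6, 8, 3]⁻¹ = [3, 4, 1, 8, 2, 5, 6, 0, 7]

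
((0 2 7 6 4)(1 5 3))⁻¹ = (0 4 6 7 2)(1 3 5)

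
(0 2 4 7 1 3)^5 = (0 3 1 7 4 2)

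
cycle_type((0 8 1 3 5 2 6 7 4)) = 9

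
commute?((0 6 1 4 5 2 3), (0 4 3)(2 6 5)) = no:(0 6 1 4 5 2 3) * (0 4 3)(2 6 5) = (0 5 6 1 3 4 2), (0 4 3)(2 6 5) * (0 6 1 4 5 2 3) = (0 5 3 6 2 1 4)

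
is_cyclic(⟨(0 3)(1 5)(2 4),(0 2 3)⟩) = no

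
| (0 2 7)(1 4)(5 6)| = 6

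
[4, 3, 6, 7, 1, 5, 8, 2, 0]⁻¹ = [8, 4, 7, 1, 0, 5, 2, 3, 6]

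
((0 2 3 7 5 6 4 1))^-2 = (0 4 5 3)(1 6 7 2)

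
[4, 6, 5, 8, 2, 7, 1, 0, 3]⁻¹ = [7, 6, 4, 8, 0, 2, 1, 5, 3]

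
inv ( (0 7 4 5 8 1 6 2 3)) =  (0 3 2 6 1 8 5 4 7)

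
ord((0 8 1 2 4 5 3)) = 7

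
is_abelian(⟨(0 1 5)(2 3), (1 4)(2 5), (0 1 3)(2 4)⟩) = no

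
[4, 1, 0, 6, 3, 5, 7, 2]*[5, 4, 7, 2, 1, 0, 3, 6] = [1, 4, 5, 3, 2, 0, 6, 7]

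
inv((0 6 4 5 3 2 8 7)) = (0 7 8 2 3 5 4 6)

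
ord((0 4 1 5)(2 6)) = 4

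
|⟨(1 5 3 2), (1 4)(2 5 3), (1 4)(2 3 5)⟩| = 120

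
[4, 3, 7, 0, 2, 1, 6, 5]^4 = [5, 2, 3, 7, 1, 4, 6, 0]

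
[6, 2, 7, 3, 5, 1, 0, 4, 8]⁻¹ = [6, 5, 1, 3, 7, 4, 0, 2, 8]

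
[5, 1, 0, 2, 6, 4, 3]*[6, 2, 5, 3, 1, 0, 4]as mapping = [0→0, 1→2, 2→6, 3→5, 4→4, 5→1, 6→3]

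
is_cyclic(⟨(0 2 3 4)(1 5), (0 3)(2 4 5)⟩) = no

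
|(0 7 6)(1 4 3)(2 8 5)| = 3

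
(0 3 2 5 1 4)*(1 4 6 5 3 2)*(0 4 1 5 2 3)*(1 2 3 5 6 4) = (0 5 2)(1 4)(3 6)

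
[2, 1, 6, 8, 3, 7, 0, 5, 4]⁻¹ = [6, 1, 0, 4, 8, 7, 2, 5, 3]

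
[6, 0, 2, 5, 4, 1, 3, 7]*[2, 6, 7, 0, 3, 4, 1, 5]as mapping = [0→1, 1→2, 2→7, 3→4, 4→3, 5→6, 6→0, 7→5]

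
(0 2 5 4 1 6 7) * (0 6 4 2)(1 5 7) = (1 4 5 2 7 6)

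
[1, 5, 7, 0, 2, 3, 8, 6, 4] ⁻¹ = [3, 0, 4, 5, 8, 1, 7, 2, 6] 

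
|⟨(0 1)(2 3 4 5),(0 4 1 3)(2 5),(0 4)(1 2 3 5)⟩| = 360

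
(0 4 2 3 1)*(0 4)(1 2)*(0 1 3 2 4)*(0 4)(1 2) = (0 2 1 4 3)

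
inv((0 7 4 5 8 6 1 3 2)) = (0 2 3 1 6 8 5 4 7)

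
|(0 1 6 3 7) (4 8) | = 10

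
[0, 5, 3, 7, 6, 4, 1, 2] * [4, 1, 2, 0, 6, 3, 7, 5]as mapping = [0→4, 1→3, 2→0, 3→5, 4→7, 5→6, 6→1, 7→2]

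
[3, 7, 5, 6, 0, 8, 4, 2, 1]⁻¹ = [4, 8, 7, 0, 6, 2, 3, 1, 5]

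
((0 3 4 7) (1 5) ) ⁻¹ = (0 7 4 3) (1 5) 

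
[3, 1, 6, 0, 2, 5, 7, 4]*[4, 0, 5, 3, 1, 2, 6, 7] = [3, 0, 6, 4, 5, 2, 7, 1]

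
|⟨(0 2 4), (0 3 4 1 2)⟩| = 60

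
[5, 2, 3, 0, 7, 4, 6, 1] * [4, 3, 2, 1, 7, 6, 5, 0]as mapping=[0→6, 1→2, 2→1, 3→4, 4→0, 5→7, 6→5, 7→3]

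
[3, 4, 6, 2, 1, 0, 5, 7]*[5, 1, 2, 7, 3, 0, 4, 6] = [7, 3, 4, 2, 1, 5, 0, 6]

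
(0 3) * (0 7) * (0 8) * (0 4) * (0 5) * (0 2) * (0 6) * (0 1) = (0 3 7 8 4 5 2 6 1) 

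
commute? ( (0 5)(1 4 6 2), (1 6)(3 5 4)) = no: (0 5)(1 4 6 2)*(1 6)(3 5 4) = (0 4 1 3 5)(2 6), (1 6)(3 5 4)*(0 5)(1 4 6 2) = (0 5 6 4 3)(1 2)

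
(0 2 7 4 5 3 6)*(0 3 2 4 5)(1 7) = (0 4)(1 7 5 2)(3 6)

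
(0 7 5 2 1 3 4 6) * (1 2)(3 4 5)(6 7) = (0 6)(1 4 7 3 5)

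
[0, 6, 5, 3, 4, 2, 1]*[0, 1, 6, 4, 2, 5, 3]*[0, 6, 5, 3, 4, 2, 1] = [0, 3, 2, 4, 5, 1, 6]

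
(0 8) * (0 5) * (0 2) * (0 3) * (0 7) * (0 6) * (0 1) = (0 8 5 2 3 7 6 1)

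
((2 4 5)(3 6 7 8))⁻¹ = (2 5 4)(3 8 7 6)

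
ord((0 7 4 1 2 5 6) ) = 7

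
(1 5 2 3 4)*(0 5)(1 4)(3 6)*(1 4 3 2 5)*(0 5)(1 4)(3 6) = (0 4 6 2 3 1 5)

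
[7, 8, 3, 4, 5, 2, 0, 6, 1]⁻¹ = [6, 8, 5, 2, 3, 4, 7, 0, 1]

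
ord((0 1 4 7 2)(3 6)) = 10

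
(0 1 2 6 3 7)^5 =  (0 7 3 6 2 1)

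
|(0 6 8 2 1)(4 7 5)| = 15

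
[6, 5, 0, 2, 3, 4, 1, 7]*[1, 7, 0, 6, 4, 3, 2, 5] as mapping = [0→2, 1→3, 2→1, 3→0, 4→6, 5→4, 6→7, 7→5] 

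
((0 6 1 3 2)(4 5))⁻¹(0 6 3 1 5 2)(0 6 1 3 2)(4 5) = (0 6 1 2 3 4)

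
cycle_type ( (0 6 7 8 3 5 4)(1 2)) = 2.7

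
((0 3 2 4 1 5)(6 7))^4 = (0 1 2)(3 5 4)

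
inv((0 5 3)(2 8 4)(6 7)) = (0 3 5)(2 4 8)(6 7)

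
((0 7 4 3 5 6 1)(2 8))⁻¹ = (0 1 6 5 3 4 7)(2 8)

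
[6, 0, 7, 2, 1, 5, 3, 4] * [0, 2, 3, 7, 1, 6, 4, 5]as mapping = [0→4, 1→0, 2→5, 3→3, 4→2, 5→6, 6→7, 7→1]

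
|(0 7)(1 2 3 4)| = 4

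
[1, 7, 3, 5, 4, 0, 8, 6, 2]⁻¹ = [5, 0, 8, 2, 4, 3, 7, 1, 6]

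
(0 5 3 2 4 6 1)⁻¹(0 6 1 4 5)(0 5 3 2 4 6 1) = (0 6 3 5 1)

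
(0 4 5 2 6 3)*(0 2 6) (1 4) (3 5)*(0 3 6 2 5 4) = (0 1) (2 3 5) (4 6) 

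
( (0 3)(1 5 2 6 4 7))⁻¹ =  (0 3)(1 7 4 6 2 5)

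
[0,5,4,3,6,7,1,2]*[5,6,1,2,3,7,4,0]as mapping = [0→5,1→7,2→3,3→2,4→4,5→0,6→6,7→1]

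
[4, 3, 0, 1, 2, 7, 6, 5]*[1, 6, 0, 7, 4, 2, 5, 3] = [4, 7, 1, 6, 0, 3, 5, 2]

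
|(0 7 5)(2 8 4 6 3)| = 15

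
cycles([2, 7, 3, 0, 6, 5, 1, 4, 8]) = (0 2 3)(1 7 4 6)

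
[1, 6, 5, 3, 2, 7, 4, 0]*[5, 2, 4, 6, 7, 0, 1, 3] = [2, 1, 0, 6, 4, 3, 7, 5]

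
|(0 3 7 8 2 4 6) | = 7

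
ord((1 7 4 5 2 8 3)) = 7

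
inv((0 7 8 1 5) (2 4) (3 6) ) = (0 5 1 8 7) (2 4) (3 6) 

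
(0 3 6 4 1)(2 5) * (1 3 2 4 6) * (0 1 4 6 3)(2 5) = (0 5 6 3 4)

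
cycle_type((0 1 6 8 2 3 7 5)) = 8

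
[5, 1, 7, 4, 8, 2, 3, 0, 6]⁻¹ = [7, 1, 5, 6, 3, 0, 8, 2, 4]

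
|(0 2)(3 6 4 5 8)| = 10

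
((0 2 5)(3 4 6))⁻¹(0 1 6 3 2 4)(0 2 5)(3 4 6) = (1 3 4 5 6 2)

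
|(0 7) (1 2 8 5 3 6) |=6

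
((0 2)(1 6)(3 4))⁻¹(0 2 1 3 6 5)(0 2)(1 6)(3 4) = (0 6 4 1 5 2)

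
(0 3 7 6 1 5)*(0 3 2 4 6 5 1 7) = (0 2 4 6 7 5 3)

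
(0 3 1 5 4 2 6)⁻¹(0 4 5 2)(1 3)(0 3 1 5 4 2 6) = (1 5)(2 4 6 3)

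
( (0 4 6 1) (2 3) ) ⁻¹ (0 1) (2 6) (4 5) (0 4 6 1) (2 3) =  (0 4) (1 3) (5 6) 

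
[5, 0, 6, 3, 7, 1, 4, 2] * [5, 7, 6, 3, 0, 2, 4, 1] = [2, 5, 4, 3, 1, 7, 0, 6]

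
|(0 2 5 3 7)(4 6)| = 10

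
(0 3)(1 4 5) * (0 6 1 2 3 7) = (0 7)(1 4 5 2 3 6)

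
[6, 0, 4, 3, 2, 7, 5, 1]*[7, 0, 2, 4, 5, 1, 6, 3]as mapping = [0→6, 1→7, 2→5, 3→4, 4→2, 5→3, 6→1, 7→0]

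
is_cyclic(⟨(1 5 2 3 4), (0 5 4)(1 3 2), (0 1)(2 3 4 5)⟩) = no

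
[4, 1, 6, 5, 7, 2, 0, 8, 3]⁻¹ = [6, 1, 5, 8, 0, 3, 2, 4, 7]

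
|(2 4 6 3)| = 4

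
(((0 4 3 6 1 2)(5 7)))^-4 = (0 3 1)(2 4 6)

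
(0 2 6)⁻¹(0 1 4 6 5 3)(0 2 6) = (0 5 3 2 1 4)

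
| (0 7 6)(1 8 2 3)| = 12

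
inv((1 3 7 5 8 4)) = (1 4 8 5 7 3)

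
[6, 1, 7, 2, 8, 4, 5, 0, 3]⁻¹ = [7, 1, 3, 8, 5, 6, 0, 2, 4]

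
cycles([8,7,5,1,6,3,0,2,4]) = (0 8 4 6)(1 7 2 5 3)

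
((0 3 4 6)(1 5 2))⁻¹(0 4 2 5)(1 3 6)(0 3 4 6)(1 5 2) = (0 5 4)(1 2 3 6)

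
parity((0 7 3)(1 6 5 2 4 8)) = odd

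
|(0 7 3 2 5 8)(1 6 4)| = 6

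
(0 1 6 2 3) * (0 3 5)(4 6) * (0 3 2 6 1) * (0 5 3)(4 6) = (0 5)(1 6 4)(2 3)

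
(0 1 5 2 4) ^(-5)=() 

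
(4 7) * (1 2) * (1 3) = (1 2 3)(4 7)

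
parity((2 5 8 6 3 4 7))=even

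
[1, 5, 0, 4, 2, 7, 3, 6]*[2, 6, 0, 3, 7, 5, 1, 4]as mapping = [0→6, 1→5, 2→2, 3→7, 4→0, 5→4, 6→3, 7→1]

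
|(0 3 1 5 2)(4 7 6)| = 15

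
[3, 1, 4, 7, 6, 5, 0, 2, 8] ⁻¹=[6, 1, 7, 0, 2, 5, 4, 3, 8] 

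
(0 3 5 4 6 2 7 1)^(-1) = (0 1 7 2 6 4 5 3)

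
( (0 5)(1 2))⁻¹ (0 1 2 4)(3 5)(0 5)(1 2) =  (0 3)(1 4 5 2)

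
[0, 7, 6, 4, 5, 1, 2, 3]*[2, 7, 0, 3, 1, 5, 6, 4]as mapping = [0→2, 1→4, 2→6, 3→1, 4→5, 5→7, 6→0, 7→3]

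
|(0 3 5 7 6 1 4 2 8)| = 9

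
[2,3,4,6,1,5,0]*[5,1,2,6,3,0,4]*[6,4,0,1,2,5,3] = [0,3,1,2,4,6,5]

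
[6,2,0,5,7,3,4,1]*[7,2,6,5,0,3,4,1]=[4,6,7,3,1,5,0,2]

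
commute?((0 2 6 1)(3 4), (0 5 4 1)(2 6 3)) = no:(0 2 6 1)(3 4) * (0 5 4 1)(2 6 3) = (0 6)(1 5 4 2 3), (0 5 4 1)(2 6 3) * (0 2 6 1)(3 4) = (0 5 3 6 4)(1 2)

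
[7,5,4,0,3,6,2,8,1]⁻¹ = [3,8,6,4,2,1,5,0,7]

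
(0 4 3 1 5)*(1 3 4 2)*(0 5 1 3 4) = (0 2 3 4)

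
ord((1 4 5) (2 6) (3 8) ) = 6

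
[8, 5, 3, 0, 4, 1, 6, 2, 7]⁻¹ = [3, 5, 7, 2, 4, 1, 6, 8, 0]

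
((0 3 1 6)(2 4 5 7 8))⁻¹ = (0 6 1 3)(2 8 7 5 4)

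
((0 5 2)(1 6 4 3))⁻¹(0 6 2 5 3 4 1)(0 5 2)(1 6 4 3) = (0 2 1 3 6 5 4)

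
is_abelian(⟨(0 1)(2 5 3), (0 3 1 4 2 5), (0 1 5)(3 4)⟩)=no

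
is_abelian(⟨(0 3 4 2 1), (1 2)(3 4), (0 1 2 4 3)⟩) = no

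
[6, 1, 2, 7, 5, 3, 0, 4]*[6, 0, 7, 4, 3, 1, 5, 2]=[5, 0, 7, 2, 1, 4, 6, 3]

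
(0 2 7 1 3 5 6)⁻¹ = (0 6 5 3 1 7 2)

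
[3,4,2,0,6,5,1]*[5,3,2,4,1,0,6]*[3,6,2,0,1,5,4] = [1,6,2,5,4,3,0]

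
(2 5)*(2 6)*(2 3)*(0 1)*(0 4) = (0 1 4)(2 5 6 3)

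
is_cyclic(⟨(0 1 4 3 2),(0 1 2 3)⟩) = no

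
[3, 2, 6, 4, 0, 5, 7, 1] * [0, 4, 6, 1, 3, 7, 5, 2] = [1, 6, 5, 3, 0, 7, 2, 4]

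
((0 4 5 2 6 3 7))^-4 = (0 2 7 5 3 4 6)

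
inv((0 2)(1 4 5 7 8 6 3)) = (0 2)(1 3 6 8 7 5 4)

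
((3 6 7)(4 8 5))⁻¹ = (3 7 6)(4 5 8)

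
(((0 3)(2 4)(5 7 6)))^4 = (5 7 6)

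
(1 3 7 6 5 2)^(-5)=(1 3 7 6 5 2)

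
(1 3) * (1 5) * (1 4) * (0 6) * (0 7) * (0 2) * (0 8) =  (0 6 7 2 8)(1 3 5 4)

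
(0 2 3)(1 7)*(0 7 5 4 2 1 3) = (0 1 5 4 2)(3 7)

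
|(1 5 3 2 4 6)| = 6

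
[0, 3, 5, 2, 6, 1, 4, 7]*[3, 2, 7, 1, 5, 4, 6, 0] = [3, 1, 4, 7, 6, 2, 5, 0]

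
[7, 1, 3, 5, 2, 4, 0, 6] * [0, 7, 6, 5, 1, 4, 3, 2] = [2, 7, 5, 4, 6, 1, 0, 3]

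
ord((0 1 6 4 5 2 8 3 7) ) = 9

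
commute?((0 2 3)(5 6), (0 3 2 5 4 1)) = no:(0 2 3)(5 6)*(0 3 2 5 4 1) = (0 5 6 4 1), (0 3 2 5 4 1)*(0 2 3)(5 6) = (1 2 6 5 4)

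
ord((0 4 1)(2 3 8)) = 3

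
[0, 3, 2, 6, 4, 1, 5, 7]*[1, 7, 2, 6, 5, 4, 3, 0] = [1, 6, 2, 3, 5, 7, 4, 0]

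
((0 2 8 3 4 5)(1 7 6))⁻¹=(0 5 4 3 8 2)(1 6 7)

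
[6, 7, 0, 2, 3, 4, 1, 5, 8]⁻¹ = [2, 6, 3, 4, 5, 7, 0, 1, 8]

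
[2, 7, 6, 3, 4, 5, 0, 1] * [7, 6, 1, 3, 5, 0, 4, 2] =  [1, 2, 4, 3, 5, 0, 7, 6]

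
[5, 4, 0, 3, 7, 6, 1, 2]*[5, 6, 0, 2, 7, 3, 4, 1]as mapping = [0→3, 1→7, 2→5, 3→2, 4→1, 5→4, 6→6, 7→0]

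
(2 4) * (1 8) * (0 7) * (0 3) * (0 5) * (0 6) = (0 7 3 5 6)(1 8)(2 4)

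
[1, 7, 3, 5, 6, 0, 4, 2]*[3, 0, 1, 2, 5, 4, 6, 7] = [0, 7, 2, 4, 6, 3, 5, 1]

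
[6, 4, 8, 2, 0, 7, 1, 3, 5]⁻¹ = [4, 6, 3, 7, 1, 8, 0, 5, 2]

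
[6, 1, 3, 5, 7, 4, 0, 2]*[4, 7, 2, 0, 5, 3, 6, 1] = [6, 7, 0, 3, 1, 5, 4, 2]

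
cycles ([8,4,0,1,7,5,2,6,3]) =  (0 8 3 1 4 7 6 2)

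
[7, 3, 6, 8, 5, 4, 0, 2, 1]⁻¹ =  [6, 8, 7, 1, 5, 4, 2, 0, 3]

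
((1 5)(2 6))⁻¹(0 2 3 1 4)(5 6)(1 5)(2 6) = (0 6 3 5 4)(1 2)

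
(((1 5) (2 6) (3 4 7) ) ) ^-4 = (3 7 4) 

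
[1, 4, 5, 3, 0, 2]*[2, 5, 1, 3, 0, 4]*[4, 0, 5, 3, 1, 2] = [2, 4, 1, 3, 5, 0]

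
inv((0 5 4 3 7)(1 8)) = (0 7 3 4 5)(1 8)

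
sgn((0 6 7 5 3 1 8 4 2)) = 1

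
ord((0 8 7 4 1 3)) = 6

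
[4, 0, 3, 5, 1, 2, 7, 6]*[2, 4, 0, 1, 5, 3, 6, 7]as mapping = [0→5, 1→2, 2→1, 3→3, 4→4, 5→0, 6→7, 7→6]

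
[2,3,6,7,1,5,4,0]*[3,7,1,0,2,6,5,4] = [1,0,5,4,7,6,2,3]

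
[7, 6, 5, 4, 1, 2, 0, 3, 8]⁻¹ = [6, 4, 5, 7, 3, 2, 1, 0, 8]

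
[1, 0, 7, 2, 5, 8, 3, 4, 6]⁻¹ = [1, 0, 3, 6, 7, 4, 8, 2, 5]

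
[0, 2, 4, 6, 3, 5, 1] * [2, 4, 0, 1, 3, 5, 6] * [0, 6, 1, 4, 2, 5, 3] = [1, 0, 4, 3, 6, 5, 2] 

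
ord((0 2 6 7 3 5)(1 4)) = 6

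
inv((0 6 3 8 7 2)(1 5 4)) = (0 2 7 8 3 6)(1 4 5)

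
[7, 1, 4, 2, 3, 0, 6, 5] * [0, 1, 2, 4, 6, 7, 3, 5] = [5, 1, 6, 2, 4, 0, 3, 7]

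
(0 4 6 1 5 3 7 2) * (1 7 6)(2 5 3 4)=(0 2)(1 3 6 7 5 4)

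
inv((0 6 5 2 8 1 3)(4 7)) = (0 3 1 8 2 5 6)(4 7)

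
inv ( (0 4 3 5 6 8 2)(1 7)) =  (0 2 8 6 5 3 4)(1 7)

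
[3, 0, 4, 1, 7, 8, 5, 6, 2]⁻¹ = [1, 3, 8, 0, 2, 6, 7, 4, 5]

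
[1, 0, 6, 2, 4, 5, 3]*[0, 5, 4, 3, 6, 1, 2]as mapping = [0→5, 1→0, 2→2, 3→4, 4→6, 5→1, 6→3]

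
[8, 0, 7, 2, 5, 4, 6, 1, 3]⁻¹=[1, 7, 3, 8, 5, 4, 6, 2, 0]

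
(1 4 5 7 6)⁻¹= (1 6 7 5 4)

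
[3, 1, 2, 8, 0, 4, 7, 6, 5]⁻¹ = [4, 1, 2, 0, 5, 8, 7, 6, 3]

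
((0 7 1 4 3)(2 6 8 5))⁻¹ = (0 3 4 1 7)(2 5 8 6)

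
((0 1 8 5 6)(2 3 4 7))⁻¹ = (0 6 5 8 1)(2 7 4 3)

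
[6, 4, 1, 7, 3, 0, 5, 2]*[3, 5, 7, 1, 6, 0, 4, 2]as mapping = [0→4, 1→6, 2→5, 3→2, 4→1, 5→3, 6→0, 7→7]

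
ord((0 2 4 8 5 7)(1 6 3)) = 6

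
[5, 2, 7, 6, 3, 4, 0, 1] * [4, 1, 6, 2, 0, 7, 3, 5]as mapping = [0→7, 1→6, 2→5, 3→3, 4→2, 5→0, 6→4, 7→1]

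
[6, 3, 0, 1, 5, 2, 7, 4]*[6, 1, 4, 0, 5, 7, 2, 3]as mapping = [0→2, 1→0, 2→6, 3→1, 4→7, 5→4, 6→3, 7→5]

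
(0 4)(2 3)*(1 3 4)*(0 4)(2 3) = (0 1 2)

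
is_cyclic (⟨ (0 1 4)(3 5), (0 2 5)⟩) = no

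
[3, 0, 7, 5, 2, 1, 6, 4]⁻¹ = [1, 5, 4, 0, 7, 3, 6, 2]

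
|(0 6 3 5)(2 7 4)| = 12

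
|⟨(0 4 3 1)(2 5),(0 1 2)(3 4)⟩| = 720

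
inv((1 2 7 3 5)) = (1 5 3 7 2)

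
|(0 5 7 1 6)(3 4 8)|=15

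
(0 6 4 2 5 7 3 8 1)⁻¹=(0 1 8 3 7 5 2 4 6)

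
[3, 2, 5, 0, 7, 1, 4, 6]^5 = [3, 5, 1, 0, 6, 2, 7, 4]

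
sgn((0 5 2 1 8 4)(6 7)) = 1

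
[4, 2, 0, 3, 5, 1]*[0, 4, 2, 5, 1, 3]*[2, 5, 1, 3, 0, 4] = [5, 1, 2, 4, 3, 0]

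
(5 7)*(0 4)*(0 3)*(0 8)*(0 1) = (0 4 3 8 1)(5 7)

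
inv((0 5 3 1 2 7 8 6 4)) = (0 4 6 8 7 2 1 3 5)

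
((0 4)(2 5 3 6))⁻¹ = (0 4)(2 6 3 5)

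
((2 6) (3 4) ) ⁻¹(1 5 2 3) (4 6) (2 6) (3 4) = (1 5 6 4) (2 3) 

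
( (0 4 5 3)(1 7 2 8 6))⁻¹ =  (0 3 5 4)(1 6 8 2 7)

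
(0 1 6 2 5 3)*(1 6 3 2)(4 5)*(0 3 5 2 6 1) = (0 1 5 6)(2 4)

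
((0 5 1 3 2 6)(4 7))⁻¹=(0 6 2 3 1 5)(4 7)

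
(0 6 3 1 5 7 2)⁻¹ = (0 2 7 5 1 3 6)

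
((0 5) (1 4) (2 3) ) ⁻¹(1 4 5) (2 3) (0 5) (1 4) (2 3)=(0 4 1) (2 3) 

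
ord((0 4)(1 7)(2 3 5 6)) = 4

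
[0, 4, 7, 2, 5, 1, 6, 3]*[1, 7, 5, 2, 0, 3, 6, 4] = [1, 0, 4, 5, 3, 7, 6, 2]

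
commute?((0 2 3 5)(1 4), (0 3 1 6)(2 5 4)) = no:(0 2 3 5)(1 4) * (0 3 1 6)(2 5 4) = (0 5 3 4 6)(1 2), (0 3 1 6)(2 5 4) * (0 2 3 5)(1 4) = (0 5 1 6 2)(3 4)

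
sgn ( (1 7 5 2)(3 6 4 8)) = 1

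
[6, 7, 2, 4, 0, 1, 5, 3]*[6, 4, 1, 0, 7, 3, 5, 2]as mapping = [0→5, 1→2, 2→1, 3→7, 4→6, 5→4, 6→3, 7→0]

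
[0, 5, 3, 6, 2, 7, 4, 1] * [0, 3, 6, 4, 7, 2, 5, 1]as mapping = [0→0, 1→2, 2→4, 3→5, 4→6, 5→1, 6→7, 7→3]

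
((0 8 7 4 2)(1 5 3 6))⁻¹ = (0 2 4 7 8)(1 6 3 5)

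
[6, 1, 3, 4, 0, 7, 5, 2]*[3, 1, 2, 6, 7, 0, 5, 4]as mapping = [0→5, 1→1, 2→6, 3→7, 4→3, 5→4, 6→0, 7→2]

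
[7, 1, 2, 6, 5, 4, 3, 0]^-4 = [0, 1, 2, 3, 4, 5, 6, 7]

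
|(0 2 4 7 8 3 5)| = 7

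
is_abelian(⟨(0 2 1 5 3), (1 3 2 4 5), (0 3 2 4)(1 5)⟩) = no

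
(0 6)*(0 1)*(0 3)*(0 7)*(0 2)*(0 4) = (0 6 1 3 7 2 4)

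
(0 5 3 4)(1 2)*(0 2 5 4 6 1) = (0 4 2)(1 5 3 6)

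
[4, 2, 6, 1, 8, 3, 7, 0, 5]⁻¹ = [7, 3, 1, 5, 0, 8, 2, 6, 4]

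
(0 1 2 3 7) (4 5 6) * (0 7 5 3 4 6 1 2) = (0 2 4 3 5 1) 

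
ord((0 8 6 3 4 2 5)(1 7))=14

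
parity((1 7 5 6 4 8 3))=even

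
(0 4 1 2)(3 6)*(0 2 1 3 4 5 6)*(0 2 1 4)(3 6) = (0 5 3 2 1 4 6)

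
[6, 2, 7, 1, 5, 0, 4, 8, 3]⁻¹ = [5, 3, 1, 8, 6, 4, 0, 2, 7]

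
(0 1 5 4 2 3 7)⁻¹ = (0 7 3 2 4 5 1)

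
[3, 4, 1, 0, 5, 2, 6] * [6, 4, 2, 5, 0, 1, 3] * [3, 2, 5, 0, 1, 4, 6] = [4, 3, 1, 6, 2, 5, 0]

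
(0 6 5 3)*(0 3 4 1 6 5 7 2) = (0 5 4 1 6 7 2)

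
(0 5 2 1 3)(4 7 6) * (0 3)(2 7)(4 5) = (0 4 2 1)(5 7 6)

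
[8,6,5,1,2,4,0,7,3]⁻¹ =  [6,3,4,8,5,2,1,7,0]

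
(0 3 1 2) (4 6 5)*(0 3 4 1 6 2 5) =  (0 4 2 3 6) (1 5) 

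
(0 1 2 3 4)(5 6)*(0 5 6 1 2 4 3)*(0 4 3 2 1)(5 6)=(0 1 3 2 4 6 5)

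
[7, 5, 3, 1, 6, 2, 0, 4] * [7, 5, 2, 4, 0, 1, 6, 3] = [3, 1, 4, 5, 6, 2, 7, 0]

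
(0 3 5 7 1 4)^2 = (0 5 1)(3 7 4)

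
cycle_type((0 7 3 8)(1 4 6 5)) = 4^2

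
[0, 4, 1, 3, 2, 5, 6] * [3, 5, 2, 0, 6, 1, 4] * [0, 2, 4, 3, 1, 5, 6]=[3, 6, 5, 0, 4, 2, 1]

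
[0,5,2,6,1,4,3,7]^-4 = [0,4,2,3,5,1,6,7]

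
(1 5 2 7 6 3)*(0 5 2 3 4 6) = (0 5 3 1 2 7)(4 6)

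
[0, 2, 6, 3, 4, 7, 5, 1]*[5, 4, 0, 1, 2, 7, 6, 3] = [5, 0, 6, 1, 2, 3, 7, 4]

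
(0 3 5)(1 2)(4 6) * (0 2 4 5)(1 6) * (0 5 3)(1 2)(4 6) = (1 6 3 5)(2 4)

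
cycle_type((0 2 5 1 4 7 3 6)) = 8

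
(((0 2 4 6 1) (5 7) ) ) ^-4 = (0 2 4 6 1) 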